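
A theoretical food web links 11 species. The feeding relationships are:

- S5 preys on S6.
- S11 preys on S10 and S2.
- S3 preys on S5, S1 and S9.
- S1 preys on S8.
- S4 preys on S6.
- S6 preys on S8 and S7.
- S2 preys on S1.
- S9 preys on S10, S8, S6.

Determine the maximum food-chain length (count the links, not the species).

One longest chain: S8 → S1 → S2 → S11.
It has 4 species and 3 links.

3 links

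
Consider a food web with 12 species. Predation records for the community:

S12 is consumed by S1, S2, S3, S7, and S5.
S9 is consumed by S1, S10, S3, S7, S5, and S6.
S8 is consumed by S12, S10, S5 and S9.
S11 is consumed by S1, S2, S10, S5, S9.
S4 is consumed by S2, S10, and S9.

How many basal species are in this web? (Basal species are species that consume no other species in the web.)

Basal species (no prey listed): S8, S4, S11.
Count: 3.

3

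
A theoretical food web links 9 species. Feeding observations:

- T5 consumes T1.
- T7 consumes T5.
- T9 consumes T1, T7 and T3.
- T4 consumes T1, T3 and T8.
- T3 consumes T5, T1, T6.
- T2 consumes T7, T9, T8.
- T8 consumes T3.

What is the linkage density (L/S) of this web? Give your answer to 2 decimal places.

L/S = 1.67

There are L = 15 links among S = 9 species.
L/S = 15/9 = 1.6667 ≈ 1.67.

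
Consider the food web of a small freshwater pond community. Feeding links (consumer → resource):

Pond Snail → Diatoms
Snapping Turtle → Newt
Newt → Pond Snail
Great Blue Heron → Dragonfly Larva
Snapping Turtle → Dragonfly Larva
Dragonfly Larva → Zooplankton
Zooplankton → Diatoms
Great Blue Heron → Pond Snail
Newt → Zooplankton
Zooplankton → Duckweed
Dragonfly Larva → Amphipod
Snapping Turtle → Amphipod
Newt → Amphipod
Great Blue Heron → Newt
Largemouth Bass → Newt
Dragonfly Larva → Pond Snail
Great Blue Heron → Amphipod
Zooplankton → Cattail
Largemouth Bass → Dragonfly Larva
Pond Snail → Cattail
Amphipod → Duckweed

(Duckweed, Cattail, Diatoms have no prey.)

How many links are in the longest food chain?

3 links

One longest chain: Duckweed → Amphipod → Dragonfly Larva → Largemouth Bass.
It has 4 species and 3 links.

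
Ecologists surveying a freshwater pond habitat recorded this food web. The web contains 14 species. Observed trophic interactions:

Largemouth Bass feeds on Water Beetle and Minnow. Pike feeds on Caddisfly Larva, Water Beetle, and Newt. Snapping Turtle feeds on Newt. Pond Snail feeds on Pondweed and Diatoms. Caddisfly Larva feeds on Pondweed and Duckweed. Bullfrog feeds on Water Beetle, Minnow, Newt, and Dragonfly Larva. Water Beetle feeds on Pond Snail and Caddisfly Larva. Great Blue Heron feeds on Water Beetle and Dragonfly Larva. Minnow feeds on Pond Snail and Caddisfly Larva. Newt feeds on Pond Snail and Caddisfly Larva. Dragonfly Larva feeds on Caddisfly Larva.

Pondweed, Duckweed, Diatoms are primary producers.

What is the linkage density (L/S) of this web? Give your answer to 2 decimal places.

There are L = 23 links among S = 14 species.
L/S = 23/14 = 1.6429 ≈ 1.64.

L/S = 1.64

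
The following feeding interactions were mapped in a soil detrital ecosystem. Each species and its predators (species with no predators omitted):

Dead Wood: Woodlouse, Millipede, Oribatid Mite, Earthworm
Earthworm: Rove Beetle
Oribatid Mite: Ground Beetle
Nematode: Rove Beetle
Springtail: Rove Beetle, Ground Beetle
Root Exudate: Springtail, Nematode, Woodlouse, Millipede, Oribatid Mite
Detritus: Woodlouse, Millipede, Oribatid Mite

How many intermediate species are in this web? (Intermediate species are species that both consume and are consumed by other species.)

4

Intermediate species (has both prey and predators): Springtail, Nematode, Oribatid Mite, Earthworm.
Count: 4.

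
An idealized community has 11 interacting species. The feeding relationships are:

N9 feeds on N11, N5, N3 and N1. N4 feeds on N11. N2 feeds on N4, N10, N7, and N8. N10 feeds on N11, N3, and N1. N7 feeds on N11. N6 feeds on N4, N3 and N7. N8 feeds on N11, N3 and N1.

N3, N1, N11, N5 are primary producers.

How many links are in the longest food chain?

2 links

One longest chain: N11 → N4 → N2.
It has 3 species and 2 links.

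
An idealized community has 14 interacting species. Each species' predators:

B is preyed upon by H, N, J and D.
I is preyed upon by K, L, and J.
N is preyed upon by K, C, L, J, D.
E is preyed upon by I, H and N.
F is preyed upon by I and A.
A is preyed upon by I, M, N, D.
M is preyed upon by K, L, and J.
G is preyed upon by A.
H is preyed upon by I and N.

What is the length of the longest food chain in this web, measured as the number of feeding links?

3 links

One longest chain: B → H → I → L.
It has 4 species and 3 links.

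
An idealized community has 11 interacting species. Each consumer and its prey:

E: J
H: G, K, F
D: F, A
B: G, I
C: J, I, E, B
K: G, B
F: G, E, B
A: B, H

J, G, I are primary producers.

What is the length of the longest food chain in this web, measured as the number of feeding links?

One longest chain: G → B → K → H → A → D.
It has 6 species and 5 links.

5 links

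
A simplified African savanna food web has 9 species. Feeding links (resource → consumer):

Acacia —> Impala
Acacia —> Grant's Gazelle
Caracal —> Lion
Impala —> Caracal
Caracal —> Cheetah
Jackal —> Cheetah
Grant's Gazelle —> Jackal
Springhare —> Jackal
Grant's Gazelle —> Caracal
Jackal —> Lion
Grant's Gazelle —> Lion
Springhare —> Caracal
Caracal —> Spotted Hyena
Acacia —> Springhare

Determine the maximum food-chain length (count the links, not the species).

3 links

One longest chain: Acacia → Grant's Gazelle → Caracal → Cheetah.
It has 4 species and 3 links.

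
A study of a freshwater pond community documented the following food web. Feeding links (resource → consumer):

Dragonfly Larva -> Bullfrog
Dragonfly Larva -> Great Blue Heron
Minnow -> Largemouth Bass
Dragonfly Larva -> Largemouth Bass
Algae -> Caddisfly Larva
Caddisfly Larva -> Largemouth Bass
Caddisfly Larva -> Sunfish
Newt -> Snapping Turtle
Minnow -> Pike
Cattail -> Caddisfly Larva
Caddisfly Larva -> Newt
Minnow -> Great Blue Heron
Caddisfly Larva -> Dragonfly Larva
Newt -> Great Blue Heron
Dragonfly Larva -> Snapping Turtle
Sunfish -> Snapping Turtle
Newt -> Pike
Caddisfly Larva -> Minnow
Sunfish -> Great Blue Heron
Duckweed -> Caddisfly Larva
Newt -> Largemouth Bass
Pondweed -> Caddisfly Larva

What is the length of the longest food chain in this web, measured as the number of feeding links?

3 links

One longest chain: Pondweed → Caddisfly Larva → Newt → Great Blue Heron.
It has 4 species and 3 links.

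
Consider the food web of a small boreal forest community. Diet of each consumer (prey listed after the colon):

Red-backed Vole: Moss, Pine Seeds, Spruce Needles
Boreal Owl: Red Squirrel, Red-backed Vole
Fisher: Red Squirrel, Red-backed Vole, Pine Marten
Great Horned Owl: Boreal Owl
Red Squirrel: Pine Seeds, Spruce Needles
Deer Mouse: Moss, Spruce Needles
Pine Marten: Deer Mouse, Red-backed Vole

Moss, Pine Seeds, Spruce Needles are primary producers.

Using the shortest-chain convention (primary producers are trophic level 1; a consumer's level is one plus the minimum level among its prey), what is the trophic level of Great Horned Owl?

Trophic level 4

Pine Seeds is a producer → level 1.
Red Squirrel eats Pine Seeds → level 2.
Boreal Owl eats Red Squirrel → level 3.
Great Horned Owl eats Boreal Owl → level 4.
No prey of Great Horned Owl is below level 3, so 4 is the minimum.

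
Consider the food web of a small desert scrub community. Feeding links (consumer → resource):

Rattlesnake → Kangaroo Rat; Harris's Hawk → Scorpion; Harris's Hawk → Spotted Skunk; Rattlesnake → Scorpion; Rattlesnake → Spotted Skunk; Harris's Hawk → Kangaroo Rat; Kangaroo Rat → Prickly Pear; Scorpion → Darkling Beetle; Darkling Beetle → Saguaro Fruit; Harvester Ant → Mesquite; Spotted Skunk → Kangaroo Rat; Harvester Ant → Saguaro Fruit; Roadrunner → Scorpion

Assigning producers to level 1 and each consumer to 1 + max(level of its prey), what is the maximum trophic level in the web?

Producers (level 1): Mesquite, Saguaro Fruit, Prickly Pear.
Prickly Pear → Kangaroo Rat → Spotted Skunk → Rattlesnake gives Rattlesnake level 4.
No species has a prey at level 4, so no species reaches level 5.

4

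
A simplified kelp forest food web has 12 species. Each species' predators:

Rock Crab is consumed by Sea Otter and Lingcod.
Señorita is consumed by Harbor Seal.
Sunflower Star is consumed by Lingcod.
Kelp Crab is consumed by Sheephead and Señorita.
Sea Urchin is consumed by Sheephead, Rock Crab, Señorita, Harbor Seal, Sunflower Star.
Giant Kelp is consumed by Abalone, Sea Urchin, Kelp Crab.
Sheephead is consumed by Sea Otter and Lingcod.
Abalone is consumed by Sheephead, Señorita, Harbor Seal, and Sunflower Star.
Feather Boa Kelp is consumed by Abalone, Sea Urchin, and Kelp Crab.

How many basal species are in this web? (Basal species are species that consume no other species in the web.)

2

Basal species (no prey listed): Giant Kelp, Feather Boa Kelp.
Count: 2.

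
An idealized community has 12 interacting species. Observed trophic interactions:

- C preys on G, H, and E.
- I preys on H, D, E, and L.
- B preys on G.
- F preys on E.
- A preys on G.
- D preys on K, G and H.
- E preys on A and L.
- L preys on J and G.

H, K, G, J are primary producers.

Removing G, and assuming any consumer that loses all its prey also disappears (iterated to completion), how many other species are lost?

2

Remove G.
Round 1: A (all prey gone), B (all prey gone) → extinct.
No further losses. Total secondary extinctions: 2.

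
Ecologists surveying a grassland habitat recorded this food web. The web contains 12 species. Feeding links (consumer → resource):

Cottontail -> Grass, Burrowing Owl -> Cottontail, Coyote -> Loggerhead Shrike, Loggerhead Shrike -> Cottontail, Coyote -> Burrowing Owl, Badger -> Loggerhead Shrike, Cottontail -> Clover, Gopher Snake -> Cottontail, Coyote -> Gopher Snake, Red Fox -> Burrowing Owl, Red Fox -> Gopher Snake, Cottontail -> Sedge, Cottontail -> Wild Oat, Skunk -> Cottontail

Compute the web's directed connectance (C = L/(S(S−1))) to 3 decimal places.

C = 0.106

The web has S = 12 species and L = 14 feeding links.
C = L / (S(S−1)) = 14 / 132 = 0.1061 ≈ 0.106.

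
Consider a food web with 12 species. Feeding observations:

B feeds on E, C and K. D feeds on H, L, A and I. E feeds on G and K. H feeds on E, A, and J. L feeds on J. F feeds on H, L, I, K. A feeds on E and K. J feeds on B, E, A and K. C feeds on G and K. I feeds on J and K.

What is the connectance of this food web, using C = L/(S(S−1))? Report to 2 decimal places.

The web has S = 12 species and L = 27 feeding links.
C = L / (S(S−1)) = 27 / 132 = 0.2045 ≈ 0.20.

C = 0.20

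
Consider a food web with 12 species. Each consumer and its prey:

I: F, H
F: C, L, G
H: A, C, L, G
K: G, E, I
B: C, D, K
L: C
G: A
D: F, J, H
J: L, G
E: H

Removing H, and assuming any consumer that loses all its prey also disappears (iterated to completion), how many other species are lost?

Remove H.
Round 1: E (all prey gone) → extinct.
No further losses. Total secondary extinctions: 1.

1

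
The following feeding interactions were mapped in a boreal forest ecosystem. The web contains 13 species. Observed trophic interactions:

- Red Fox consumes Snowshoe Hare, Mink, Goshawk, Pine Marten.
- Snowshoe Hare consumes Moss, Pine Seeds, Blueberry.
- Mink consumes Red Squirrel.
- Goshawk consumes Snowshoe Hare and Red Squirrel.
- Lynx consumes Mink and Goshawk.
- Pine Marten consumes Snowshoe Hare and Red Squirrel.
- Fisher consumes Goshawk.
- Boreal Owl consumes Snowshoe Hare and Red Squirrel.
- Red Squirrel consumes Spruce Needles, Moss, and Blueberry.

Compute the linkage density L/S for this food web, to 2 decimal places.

L/S = 1.54

There are L = 20 links among S = 13 species.
L/S = 20/13 = 1.5385 ≈ 1.54.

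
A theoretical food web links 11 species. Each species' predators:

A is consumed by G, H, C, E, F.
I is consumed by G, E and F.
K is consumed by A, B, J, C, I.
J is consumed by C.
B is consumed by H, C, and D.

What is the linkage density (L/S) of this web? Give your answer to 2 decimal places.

There are L = 17 links among S = 11 species.
L/S = 17/11 = 1.5455 ≈ 1.55.

L/S = 1.55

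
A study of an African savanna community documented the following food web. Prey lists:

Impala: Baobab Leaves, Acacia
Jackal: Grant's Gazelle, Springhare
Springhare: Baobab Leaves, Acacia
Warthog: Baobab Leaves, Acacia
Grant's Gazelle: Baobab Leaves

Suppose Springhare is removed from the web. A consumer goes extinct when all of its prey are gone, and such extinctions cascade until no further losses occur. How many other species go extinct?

Remove Springhare.
Every predator of it retains at least one other prey: Jackal still has Grant's Gazelle.
No consumer loses all prey, so no secondary extinctions occur.

0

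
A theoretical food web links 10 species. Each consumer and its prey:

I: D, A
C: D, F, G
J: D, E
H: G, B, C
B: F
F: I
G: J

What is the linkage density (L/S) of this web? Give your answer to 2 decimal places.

L/S = 1.30

There are L = 13 links among S = 10 species.
L/S = 13/10 = 1.3000 ≈ 1.30.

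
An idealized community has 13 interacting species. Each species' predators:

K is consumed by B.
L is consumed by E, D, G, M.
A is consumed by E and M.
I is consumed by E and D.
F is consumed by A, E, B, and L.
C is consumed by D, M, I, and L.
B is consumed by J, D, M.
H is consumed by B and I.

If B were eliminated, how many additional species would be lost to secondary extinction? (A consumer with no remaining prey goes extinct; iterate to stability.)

Remove B.
Round 1: J (all prey gone) → extinct.
No further losses. Total secondary extinctions: 1.

1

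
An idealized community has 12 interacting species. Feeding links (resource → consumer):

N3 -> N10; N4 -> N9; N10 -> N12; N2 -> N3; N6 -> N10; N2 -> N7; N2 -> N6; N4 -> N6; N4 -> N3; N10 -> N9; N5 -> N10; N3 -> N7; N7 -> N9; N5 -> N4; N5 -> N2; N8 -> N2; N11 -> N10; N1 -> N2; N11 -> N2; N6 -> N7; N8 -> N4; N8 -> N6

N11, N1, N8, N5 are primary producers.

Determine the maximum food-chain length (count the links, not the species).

4 links

One longest chain: N11 → N2 → N3 → N10 → N12.
It has 5 species and 4 links.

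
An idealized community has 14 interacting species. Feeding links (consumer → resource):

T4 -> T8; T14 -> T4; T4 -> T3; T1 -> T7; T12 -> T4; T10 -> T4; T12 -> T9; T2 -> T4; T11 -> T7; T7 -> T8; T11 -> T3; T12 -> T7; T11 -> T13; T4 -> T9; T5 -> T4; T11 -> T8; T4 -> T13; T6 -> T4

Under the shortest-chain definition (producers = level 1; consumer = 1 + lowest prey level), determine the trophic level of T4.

Trophic level 2

T13 is a producer → level 1.
T4 eats T13 → level 2.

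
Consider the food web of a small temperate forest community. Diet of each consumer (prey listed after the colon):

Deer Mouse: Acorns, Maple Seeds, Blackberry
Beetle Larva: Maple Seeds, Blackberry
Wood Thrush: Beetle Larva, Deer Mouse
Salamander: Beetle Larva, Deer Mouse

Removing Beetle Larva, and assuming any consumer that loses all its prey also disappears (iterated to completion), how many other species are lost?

Remove Beetle Larva.
Every predator of it retains at least one other prey: Wood Thrush still has Deer Mouse; Salamander still has Deer Mouse.
No consumer loses all prey, so no secondary extinctions occur.

0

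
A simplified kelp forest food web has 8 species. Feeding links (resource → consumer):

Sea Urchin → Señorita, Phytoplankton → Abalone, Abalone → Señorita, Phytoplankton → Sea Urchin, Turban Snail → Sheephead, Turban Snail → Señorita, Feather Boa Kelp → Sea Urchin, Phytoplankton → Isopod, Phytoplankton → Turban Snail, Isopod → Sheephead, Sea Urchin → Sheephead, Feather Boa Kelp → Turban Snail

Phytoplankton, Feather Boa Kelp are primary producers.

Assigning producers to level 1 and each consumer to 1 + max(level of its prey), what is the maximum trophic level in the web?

Producers (level 1): Phytoplankton, Feather Boa Kelp.
Phytoplankton → Isopod → Sheephead gives Sheephead level 3.
No species has a prey at level 3, so no species reaches level 4.

3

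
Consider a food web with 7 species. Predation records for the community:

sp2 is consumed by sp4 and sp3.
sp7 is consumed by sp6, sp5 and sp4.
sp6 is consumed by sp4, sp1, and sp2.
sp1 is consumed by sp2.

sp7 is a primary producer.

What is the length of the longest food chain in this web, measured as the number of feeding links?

4 links

One longest chain: sp7 → sp6 → sp1 → sp2 → sp4.
It has 5 species and 4 links.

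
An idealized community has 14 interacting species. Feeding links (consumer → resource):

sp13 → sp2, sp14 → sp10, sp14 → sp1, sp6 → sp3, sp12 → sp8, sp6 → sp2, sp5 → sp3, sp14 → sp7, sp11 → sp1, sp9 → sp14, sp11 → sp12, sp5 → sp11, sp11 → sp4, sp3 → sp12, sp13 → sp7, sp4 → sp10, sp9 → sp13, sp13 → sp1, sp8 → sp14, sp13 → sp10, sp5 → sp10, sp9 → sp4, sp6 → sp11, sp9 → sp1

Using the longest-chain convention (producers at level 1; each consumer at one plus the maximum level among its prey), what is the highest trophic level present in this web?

Producers (level 1): sp2, sp10, sp7, sp1.
sp10 → sp14 → sp8 → sp12 → sp3 → sp5 gives sp5 level 6.
No species has a prey at level 6, so no species reaches level 7.

6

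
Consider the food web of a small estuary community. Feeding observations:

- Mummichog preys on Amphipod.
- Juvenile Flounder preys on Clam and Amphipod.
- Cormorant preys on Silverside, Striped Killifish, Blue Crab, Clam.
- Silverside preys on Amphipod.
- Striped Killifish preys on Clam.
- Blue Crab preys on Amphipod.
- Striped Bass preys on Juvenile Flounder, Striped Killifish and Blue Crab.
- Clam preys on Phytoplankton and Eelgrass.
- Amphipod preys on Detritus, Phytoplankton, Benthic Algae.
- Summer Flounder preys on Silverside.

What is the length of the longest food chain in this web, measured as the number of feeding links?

3 links

One longest chain: Phytoplankton → Amphipod → Silverside → Summer Flounder.
It has 4 species and 3 links.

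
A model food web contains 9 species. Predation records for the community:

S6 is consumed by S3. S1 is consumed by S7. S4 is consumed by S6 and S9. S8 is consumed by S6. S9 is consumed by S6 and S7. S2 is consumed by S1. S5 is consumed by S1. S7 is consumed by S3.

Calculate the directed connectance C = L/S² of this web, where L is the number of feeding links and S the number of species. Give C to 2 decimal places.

C = 0.12

The web has S = 9 species and L = 10 feeding links.
C = L / S² = 10 / 81 = 0.1235 ≈ 0.12.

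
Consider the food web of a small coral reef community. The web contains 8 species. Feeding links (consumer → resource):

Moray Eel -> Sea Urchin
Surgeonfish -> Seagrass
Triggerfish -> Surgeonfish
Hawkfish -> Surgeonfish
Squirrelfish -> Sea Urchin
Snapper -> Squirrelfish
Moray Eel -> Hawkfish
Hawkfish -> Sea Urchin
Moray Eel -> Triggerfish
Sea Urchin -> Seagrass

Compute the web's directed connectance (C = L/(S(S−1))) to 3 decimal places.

C = 0.179

The web has S = 8 species and L = 10 feeding links.
C = L / (S(S−1)) = 10 / 56 = 0.1786 ≈ 0.179.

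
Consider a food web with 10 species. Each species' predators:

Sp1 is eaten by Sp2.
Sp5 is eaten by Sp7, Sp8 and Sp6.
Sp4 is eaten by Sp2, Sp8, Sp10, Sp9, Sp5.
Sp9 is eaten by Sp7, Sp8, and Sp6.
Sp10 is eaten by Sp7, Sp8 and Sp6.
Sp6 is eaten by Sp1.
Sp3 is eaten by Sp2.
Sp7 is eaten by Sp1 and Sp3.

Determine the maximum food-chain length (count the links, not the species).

4 links

One longest chain: Sp4 → Sp5 → Sp6 → Sp1 → Sp2.
It has 5 species and 4 links.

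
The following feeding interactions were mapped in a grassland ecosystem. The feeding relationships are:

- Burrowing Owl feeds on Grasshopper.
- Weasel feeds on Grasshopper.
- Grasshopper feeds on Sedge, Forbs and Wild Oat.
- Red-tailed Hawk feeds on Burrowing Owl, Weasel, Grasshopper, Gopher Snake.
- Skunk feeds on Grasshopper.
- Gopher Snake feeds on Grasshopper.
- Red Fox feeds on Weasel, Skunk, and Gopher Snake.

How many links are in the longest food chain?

One longest chain: Forbs → Grasshopper → Gopher Snake → Red-tailed Hawk.
It has 4 species and 3 links.

3 links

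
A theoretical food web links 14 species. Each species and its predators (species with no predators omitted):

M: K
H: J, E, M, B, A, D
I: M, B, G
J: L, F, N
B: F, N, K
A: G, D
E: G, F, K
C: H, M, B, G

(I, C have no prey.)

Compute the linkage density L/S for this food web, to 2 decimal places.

There are L = 25 links among S = 14 species.
L/S = 25/14 = 1.7857 ≈ 1.79.

L/S = 1.79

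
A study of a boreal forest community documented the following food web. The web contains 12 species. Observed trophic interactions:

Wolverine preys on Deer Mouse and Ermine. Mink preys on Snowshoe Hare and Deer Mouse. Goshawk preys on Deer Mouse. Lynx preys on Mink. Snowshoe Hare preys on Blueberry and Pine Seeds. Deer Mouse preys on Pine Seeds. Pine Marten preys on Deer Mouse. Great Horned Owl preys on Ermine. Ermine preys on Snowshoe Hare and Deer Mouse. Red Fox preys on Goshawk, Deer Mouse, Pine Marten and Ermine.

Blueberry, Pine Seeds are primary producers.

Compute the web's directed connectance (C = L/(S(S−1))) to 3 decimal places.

C = 0.129

The web has S = 12 species and L = 17 feeding links.
C = L / (S(S−1)) = 17 / 132 = 0.1288 ≈ 0.129.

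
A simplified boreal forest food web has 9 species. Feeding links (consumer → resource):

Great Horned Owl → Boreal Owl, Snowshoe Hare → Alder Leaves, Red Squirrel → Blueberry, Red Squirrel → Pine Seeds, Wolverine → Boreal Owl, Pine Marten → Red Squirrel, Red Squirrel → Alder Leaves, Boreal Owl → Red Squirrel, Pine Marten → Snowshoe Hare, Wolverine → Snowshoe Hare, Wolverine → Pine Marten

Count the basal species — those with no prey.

Basal species (no prey listed): Pine Seeds, Alder Leaves, Blueberry.
Count: 3.

3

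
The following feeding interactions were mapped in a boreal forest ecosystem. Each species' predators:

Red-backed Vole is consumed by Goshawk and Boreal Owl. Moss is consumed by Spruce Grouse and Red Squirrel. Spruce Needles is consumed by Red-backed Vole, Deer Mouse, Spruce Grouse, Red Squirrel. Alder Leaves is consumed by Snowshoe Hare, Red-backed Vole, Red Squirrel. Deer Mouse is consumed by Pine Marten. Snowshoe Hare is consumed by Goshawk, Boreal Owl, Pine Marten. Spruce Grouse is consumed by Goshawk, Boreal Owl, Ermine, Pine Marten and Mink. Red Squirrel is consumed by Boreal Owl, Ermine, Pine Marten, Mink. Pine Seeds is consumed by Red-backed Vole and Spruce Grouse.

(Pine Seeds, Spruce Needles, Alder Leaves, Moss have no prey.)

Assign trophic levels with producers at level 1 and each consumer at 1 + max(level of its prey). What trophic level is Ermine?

Trophic level 3

Pine Seeds is a producer → level 1.
Spruce Grouse eats Pine Seeds (level 1); other prey at levels: Spruce Needles 1, Moss 1 → level 2.
Ermine eats Spruce Grouse (level 2); other prey at levels: Red Squirrel 2 → level 3.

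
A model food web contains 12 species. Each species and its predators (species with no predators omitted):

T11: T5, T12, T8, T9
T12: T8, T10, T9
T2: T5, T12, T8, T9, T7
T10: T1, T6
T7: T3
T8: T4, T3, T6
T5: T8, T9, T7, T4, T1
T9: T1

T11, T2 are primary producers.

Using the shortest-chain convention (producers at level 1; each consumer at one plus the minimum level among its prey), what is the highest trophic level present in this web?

3

Producers (level 1): T11, T2.
Following each consumer down to its lowest-level prey: T11 → T8 → T6 (levels 1 through 3).
All prey of T6 (T8 2, T10 3) are at level 2 or above, so T6 is at level 1 + 2 = 3.
Every consumer has at least one prey at level 2 or below, so none exceeds level 3.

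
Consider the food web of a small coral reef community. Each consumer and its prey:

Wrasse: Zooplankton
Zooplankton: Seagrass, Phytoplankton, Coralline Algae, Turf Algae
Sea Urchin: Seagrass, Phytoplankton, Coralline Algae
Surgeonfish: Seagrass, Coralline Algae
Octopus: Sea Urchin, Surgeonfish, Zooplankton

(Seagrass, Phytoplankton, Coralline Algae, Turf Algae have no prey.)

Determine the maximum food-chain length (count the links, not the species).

One longest chain: Seagrass → Sea Urchin → Octopus.
It has 3 species and 2 links.

2 links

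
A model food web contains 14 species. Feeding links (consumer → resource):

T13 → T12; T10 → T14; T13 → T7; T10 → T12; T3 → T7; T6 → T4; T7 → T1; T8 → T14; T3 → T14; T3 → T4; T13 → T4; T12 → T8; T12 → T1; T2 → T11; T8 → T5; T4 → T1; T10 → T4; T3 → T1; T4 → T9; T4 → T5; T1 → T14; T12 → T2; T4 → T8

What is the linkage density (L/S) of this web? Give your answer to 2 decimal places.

L/S = 1.64

There are L = 23 links among S = 14 species.
L/S = 23/14 = 1.6429 ≈ 1.64.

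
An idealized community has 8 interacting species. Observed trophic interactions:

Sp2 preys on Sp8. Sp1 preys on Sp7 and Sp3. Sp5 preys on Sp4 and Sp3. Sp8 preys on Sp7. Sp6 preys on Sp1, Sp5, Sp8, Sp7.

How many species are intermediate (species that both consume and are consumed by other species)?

Intermediate species (has both prey and predators): Sp5, Sp1, Sp8.
Count: 3.

3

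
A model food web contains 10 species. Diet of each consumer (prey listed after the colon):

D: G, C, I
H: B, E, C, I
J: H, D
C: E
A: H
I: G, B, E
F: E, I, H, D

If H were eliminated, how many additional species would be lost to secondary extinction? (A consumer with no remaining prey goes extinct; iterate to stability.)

Remove H.
Round 1: A (all prey gone) → extinct.
No further losses. Total secondary extinctions: 1.

1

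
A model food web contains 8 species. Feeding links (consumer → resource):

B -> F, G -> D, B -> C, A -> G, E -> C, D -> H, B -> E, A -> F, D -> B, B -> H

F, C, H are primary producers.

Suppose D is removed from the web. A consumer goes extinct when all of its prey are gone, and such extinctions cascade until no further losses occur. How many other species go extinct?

Remove D.
Round 1: G (all prey gone) → extinct.
No further losses. Total secondary extinctions: 1.

1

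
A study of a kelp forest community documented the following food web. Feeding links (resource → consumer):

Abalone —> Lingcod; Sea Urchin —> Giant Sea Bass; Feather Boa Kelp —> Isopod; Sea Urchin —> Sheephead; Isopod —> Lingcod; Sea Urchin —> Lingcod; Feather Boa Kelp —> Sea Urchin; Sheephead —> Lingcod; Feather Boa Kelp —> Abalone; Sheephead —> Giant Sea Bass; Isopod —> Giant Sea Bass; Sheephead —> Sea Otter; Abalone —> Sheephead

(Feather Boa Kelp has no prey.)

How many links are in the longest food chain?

One longest chain: Feather Boa Kelp → Sea Urchin → Sheephead → Giant Sea Bass.
It has 4 species and 3 links.

3 links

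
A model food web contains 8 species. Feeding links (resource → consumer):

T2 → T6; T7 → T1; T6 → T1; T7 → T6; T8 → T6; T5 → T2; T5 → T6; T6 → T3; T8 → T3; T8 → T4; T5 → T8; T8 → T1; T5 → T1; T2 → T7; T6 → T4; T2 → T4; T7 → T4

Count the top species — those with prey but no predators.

3

Top species (has prey, but nothing eats it): T4, T3, T1.
Count: 3.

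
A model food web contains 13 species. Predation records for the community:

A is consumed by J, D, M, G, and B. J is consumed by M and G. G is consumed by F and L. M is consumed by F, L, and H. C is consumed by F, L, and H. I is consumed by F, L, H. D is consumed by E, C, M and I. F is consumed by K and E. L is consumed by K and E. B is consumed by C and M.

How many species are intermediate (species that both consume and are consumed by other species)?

9

Intermediate species (has both prey and predators): D, J, B, G, C, I, M, F, L.
Count: 9.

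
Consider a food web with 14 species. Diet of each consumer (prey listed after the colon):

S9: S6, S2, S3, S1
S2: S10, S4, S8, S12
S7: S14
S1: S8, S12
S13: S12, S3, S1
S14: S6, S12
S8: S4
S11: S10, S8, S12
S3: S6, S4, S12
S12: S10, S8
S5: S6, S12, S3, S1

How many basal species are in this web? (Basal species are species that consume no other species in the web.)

Basal species (no prey listed): S10, S6, S4.
Count: 3.

3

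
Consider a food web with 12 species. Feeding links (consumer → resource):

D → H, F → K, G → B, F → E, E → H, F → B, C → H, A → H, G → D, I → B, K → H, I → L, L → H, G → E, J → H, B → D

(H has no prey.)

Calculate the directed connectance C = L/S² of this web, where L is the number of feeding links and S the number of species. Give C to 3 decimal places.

C = 0.111

The web has S = 12 species and L = 16 feeding links.
C = L / S² = 16 / 144 = 0.1111 ≈ 0.111.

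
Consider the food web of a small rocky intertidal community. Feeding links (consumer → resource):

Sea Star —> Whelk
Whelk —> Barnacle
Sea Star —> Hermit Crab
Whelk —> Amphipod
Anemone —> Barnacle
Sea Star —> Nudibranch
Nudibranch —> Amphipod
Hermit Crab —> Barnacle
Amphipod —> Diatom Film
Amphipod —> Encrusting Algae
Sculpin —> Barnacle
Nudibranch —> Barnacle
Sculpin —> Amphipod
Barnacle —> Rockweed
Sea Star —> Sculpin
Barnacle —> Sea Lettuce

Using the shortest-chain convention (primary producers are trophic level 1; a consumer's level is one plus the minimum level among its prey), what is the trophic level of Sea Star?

Encrusting Algae is a producer → level 1.
Amphipod eats Encrusting Algae → level 2.
Whelk eats Amphipod → level 3.
Sea Star eats Whelk → level 4.
No prey of Sea Star is below level 3, so 4 is the minimum.

Trophic level 4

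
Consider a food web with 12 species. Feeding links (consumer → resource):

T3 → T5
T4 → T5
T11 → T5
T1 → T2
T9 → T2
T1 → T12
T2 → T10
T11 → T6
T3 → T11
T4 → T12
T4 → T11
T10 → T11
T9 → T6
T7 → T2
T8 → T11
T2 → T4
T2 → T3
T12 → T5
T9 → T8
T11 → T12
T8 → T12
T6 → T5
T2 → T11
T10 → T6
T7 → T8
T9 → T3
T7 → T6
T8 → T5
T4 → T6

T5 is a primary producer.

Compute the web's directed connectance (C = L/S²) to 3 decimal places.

C = 0.201

The web has S = 12 species and L = 29 feeding links.
C = L / S² = 29 / 144 = 0.2014 ≈ 0.201.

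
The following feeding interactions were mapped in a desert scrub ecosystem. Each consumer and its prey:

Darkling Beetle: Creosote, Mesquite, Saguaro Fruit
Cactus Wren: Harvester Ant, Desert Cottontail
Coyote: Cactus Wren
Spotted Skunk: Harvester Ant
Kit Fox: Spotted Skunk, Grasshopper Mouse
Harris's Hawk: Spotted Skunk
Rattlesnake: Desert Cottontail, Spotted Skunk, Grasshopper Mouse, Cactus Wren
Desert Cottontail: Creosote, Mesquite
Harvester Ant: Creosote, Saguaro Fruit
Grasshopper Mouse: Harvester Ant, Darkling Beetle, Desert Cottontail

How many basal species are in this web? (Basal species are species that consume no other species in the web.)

Basal species (no prey listed): Creosote, Mesquite, Saguaro Fruit.
Count: 3.

3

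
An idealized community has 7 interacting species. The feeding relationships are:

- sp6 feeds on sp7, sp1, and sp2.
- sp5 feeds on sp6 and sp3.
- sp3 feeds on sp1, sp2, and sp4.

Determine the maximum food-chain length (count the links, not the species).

2 links

One longest chain: sp4 → sp3 → sp5.
It has 3 species and 2 links.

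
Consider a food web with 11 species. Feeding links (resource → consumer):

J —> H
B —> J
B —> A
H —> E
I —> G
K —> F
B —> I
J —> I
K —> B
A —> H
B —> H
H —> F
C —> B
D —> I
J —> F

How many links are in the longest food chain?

4 links

One longest chain: C → B → J → H → E.
It has 5 species and 4 links.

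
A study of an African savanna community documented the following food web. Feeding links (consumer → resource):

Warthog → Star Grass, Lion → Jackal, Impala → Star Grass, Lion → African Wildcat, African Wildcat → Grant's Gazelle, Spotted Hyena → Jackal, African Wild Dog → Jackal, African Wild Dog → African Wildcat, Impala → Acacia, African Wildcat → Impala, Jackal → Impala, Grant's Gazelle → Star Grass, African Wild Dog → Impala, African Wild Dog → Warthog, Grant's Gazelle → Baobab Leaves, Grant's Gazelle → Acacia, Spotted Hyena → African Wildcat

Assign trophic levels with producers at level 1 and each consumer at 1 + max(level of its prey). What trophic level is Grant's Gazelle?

Baobab Leaves is a producer → level 1.
Grant's Gazelle eats Baobab Leaves (level 1); other prey at levels: Acacia 1, Star Grass 1 → level 2.

Trophic level 2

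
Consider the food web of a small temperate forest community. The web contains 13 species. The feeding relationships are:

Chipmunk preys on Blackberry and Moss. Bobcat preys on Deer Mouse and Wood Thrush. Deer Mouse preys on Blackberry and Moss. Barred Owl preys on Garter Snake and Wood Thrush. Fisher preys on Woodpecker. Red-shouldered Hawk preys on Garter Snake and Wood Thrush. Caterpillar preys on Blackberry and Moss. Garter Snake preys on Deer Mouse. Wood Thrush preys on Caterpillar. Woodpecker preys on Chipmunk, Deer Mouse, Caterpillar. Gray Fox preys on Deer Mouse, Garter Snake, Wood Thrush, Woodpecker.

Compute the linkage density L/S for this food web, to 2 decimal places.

L/S = 1.69

There are L = 22 links among S = 13 species.
L/S = 22/13 = 1.6923 ≈ 1.69.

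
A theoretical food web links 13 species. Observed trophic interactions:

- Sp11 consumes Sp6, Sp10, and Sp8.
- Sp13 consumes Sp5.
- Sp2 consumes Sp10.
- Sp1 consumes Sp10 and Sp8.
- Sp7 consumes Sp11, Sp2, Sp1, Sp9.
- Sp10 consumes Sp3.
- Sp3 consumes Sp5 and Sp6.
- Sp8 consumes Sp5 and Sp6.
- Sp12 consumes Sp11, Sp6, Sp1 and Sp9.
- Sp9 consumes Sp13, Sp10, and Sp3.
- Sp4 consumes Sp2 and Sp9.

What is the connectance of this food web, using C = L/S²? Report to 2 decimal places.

The web has S = 13 species and L = 25 feeding links.
C = L / S² = 25 / 169 = 0.1479 ≈ 0.15.

C = 0.15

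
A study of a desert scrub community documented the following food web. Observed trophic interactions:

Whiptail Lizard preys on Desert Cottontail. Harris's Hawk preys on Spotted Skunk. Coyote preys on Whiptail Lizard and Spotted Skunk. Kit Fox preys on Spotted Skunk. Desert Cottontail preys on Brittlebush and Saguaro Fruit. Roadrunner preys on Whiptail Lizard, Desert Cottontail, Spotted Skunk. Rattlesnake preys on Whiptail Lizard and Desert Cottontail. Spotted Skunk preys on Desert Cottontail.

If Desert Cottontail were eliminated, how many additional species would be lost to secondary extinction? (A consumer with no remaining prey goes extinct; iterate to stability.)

Remove Desert Cottontail.
Round 1: Whiptail Lizard (all prey gone), Spotted Skunk (all prey gone) → extinct.
Round 2: Harris's Hawk (all prey gone), Roadrunner (all prey gone), Kit Fox (all prey gone), Coyote (all prey gone), Rattlesnake (all prey gone) → extinct.
No further losses. Total secondary extinctions: 7.

7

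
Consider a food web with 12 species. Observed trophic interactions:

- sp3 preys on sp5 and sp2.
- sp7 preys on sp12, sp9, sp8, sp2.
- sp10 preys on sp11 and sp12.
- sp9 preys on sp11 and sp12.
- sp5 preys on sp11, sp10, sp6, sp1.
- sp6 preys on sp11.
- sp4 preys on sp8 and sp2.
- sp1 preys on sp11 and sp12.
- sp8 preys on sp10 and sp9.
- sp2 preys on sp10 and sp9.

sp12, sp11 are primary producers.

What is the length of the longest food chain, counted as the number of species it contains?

4 species

One longest chain: sp12 → sp10 → sp8 → sp7.
It has 4 species and 3 links.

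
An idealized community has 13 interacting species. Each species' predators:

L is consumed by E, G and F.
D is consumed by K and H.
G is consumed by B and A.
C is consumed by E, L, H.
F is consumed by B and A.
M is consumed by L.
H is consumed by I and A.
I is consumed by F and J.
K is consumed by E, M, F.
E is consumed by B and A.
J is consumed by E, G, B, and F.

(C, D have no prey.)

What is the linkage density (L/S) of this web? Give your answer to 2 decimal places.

There are L = 26 links among S = 13 species.
L/S = 26/13 = 2.0000 ≈ 2.00.

L/S = 2.00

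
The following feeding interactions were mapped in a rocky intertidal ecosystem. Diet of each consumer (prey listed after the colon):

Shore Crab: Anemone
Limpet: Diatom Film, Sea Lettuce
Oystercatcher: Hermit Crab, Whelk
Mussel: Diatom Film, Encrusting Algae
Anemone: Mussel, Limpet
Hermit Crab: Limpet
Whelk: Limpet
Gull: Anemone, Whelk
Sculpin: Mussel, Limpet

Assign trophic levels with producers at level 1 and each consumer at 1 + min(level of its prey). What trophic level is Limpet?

Trophic level 2

Diatom Film is a producer → level 1.
Limpet eats Diatom Film → level 2.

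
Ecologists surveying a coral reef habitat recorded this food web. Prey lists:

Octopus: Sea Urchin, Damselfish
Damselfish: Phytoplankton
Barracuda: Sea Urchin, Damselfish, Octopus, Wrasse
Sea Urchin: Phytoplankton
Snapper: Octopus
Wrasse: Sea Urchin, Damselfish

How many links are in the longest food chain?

3 links

One longest chain: Phytoplankton → Sea Urchin → Octopus → Snapper.
It has 4 species and 3 links.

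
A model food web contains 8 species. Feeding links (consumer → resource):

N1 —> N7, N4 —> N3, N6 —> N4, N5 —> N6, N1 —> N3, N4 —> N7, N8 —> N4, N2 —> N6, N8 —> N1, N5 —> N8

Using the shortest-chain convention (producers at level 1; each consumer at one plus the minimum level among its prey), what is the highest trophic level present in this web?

4

Producers (level 1): N7, N3.
Following each consumer down to its lowest-level prey: N7 → N4 → N6 → N2 (levels 1 through 4).
All prey of N2 (N6 3) are at level 3 or above, so N2 is at level 1 + 3 = 4.
Every consumer has at least one prey at level 3 or below, so none exceeds level 4.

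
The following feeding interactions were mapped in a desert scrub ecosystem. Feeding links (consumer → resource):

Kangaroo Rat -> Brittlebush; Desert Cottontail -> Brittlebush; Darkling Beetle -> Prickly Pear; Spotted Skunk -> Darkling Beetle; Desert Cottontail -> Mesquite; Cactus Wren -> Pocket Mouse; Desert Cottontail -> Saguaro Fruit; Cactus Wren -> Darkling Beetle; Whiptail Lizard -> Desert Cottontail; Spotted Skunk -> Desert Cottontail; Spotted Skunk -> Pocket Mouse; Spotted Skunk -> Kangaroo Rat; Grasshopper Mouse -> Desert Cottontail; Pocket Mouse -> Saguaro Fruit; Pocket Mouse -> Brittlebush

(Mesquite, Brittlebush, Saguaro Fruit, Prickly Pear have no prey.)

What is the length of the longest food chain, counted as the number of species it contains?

One longest chain: Mesquite → Desert Cottontail → Grasshopper Mouse.
It has 3 species and 2 links.

3 species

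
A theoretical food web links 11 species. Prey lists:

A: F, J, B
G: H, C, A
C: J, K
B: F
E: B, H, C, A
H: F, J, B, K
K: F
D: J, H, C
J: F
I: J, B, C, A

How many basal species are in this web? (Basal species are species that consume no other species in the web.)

1

Basal species (no prey listed): F.
Count: 1.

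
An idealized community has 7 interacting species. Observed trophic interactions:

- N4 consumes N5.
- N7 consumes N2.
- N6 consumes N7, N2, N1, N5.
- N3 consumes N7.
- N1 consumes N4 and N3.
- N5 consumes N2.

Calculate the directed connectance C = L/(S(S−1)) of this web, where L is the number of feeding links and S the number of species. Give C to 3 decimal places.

The web has S = 7 species and L = 10 feeding links.
C = L / (S(S−1)) = 10 / 42 = 0.2381 ≈ 0.238.

C = 0.238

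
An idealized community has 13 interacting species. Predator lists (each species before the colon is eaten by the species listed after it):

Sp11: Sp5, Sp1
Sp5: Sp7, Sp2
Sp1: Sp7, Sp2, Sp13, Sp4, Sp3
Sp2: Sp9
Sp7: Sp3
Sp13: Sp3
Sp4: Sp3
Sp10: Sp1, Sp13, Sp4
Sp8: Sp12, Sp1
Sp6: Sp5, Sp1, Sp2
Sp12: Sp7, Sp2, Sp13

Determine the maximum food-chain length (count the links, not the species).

3 links

One longest chain: Sp11 → Sp5 → Sp2 → Sp9.
It has 4 species and 3 links.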